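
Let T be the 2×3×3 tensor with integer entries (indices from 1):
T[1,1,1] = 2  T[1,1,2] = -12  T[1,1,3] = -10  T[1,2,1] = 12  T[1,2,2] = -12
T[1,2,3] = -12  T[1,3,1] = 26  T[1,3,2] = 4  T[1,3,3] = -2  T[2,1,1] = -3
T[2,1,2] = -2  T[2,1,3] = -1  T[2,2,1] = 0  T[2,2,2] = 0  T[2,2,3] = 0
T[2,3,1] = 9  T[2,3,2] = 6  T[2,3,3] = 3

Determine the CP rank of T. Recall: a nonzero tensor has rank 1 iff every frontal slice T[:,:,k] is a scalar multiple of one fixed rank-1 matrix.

2

Lower bound: the mode-1 unfolding of T (rows indexed by i, columns by (j,k) = (1,1), (1,2), (1,3), (2,1), (2,2), (2,3), (3,1), (3,2), (3,3)) is [[2, -12, -10, 12, -12, -12, 26, 4, -2], [-3, -2, -1, 0, 0, 0, 9, 6, 3]].
There the 2×2 minor on rows i ∈ {1, 2}, columns (j,k) ∈ {(1,1), (1,2)} is det [[2, -12], [-3, -2]] = -40 ≠ 0, so this unfolding has rank ≥ 2; CP rank is at least every unfolding rank, so rank(T) ≥ 2. (This is only a lower bound: in general the CP rank may exceed every unfolding rank, so we still need to exhibit 2 rank-1 terms summing to T.)
Upper bound — finding two terms. Write S_k = T[:,:,k] for the frontal slices: S₁ = [[2, 12, 26], [-3, 0, 9]], S₂ = [[-12, -12, 4], [-2, 0, 6]], S₃ = [[-10, -12, -2], [-1, 0, 3]].
If T = a₁ ⊗ b₁ ⊗ c₁ + a₂ ⊗ b₂ ⊗ c₂ then each S_k = c₁[k]·a₁b₁ᵀ + c₂[k]·a₂b₂ᵀ. S₁ and S₂ are linearly independent, so a₁b₁ᵀ and a₂b₂ᵀ must span the same plane of matrices: they are the rank-1 matrices of the form x·S₁ + y·S₂.
The 2×2 minor of x·S₁ + y·S₂ on rows {1,2}, columns {1,2} is 36·x² − 12·xy − 24·y² = 12·(3·x + 2·y)(x − y), vanishing at (x:y) = (2:-3) and (1:1).
M₁ = 2·S₁ − 3·S₂ = [[40, 60, 40], [0, 0, 0]] = 20·[1, 0][2, 3, 2]ᵀ and M₂ = S₁ + S₂ = [[-10, 0, 30], [-5, 0, 15]] = (-5)·[2, 1][1, 0, -3]ᵀ, so take a₁ = [1, 0], b₁ = [2, 3, 2], a₂ = [2, 1], b₂ = [1, 0, -3].
Each slice is an integer combination of E₁ = a₁b₁ᵀ and E₂ = a₂b₂ᵀ: S₁ = 4·E₁ − 3·E₂, S₂ = −4·E₁ − 2·E₂, S₃ = −4·E₁ − E₂; reading off coefficients, c₁ = [4, -4, -4] and c₂ = [-3, -2, -1].
Hence T = [1, 0] ⊗ [2, 3, 2] ⊗ [4, -4, -4] + [2, 1] ⊗ [1, 0, -3] ⊗ [-3, -2, -1], so rank(T) ≤ 2.
These bounds meet, so rank(T) = 2.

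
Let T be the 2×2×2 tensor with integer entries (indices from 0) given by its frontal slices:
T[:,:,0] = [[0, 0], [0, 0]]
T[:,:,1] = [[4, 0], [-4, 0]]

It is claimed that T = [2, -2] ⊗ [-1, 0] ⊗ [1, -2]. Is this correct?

Reconstruct entry (0,0,0) from the claimed factors: Σₗ aₗ[0]bₗ[0]cₗ[0] = (2)·(-1)·(1) = -2, but T[0,0,0] = 0. The claim is false.

No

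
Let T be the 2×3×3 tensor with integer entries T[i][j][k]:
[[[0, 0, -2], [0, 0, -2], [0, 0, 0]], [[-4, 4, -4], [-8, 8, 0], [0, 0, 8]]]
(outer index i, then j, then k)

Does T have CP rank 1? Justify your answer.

No

The mode-2 unfolding of T (rows indexed by j, columns by (i,k) = (0,0), (0,1), (0,2), (1,0), (1,1), (1,2)) is [[0, 0, -2, -4, 4, -4], [0, 0, -2, -8, 8, 0], [0, 0, 0, 0, 0, 8]].
There the 3×3 minor on rows j ∈ {0, 1, 2}, columns (i,k) ∈ {(0,2), (1,0), (1,2)} is det [[-2, -4, -4], [-2, -8, 0], [0, 0, 8]] = 64 ≠ 0, so this unfolding has rank ≥ 3; CP rank is at least every unfolding rank, so rank(T) ≥ 3.
In particular rank(T) ≥ 3 > 1, so T is not rank-1.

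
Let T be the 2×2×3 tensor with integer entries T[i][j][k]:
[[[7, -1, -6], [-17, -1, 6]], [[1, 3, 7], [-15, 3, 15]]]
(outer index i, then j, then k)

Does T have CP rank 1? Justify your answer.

The mode-1 unfolding of T (rows indexed by i, columns by (j,k) = (0,0), (0,1), (0,2), (1,0), (1,1), (1,2)) is [[7, -1, -6, -17, -1, 6], [1, 3, 7, -15, 3, 15]].
There the 2×2 minor on rows i ∈ {0, 1}, columns (j,k) ∈ {(0,0), (0,1)} is det [[7, -1], [1, 3]] = 22 ≠ 0, so this unfolding has rank ≥ 2; CP rank is at least every unfolding rank, so rank(T) ≥ 2.
In particular rank(T) ≥ 2 > 1, so T is not rank-1.

No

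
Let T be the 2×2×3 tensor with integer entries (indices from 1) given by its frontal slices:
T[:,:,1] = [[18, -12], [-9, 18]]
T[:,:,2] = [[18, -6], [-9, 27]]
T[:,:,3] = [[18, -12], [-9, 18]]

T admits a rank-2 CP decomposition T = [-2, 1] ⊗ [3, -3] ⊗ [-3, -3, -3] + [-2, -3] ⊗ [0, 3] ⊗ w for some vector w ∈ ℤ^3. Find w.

Subtract the known terms from T to get the rank-1 residual R = [-2, -3] ⊗ [0, 3] ⊗ w, so R[i,j,k] = a[i]·b[j]·w[k]. Pick indices with nonzero a[1]·b[2] = (-2)·(3) = -6. Only the fibre through (1,2,·) is needed: R[1,2,:] = T[1,2,:] − Σₗ aₗ[1]bₗ[2]cₗ = [-12, -6, -12] − (-2)·(-3)·[-3, -3, -3] = [6, 12, 6]. Then w[k] = R[1,2,k] / -6 for each k, giving w = [6, 12, 6] / -6 = [-1, -2, -1].

w = [-1, -2, -1]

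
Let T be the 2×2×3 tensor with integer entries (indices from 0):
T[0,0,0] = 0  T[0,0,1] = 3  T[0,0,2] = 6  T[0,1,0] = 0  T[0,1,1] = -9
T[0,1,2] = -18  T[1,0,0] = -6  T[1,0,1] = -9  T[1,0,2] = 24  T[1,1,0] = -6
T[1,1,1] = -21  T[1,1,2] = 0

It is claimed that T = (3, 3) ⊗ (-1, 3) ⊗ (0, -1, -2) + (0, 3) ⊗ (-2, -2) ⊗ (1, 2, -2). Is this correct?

Reconstruct entry (1,0,2) from the claimed factors: Σₗ aₗ[1]bₗ[0]cₗ[2] = (3)·(-1)·(-2) + (3)·(-2)·(-2) = 18, but T[1,0,2] = 24. The claim is false.

No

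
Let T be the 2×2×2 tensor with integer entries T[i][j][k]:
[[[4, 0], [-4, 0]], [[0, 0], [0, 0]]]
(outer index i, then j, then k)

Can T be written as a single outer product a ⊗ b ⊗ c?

If T = a ⊗ b ⊗ c then every fibre of T is a multiple of the corresponding factor, so read the factors off the fibres through the nonzero entry T[0,0,0] = 4.
The mode-1 fibre T[:,0,0] = [4, 0] gives a = [1, 0] (primitive direction); the mode-2 fibre T[0,:,0] = [4, -4] gives b = [1, -1]; then c[k] = T[0,0,k] / (a[0]·b[0]) = [4, 0] / 1 = [4, 0].
Expanding [1, 0] ⊗ [1, -1] ⊗ [4, 0] reproduces all 8 entries of T, so T = [1, 0] ⊗ [1, -1] ⊗ [4, 0] and rank(T) ≤ 1.
Equivalently every frontal slice T[:,:,k] is c[k] times the rank-1 matrix [1, 0] ⊗ [1, -1]. So T has rank 1 (it is nonzero).

Yes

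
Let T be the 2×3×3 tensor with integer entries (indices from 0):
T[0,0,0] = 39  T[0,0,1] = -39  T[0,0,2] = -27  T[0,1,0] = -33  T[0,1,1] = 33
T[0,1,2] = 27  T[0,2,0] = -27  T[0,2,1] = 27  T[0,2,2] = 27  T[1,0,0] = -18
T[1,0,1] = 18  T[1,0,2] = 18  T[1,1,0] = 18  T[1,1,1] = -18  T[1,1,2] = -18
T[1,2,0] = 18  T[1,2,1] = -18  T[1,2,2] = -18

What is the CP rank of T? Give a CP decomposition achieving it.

Lower bound: the mode-3 unfolding of T (rows indexed by k, columns by (i,j) = (0,0), (0,1), (0,2), (1,0), (1,1), (1,2)) is [[39, -33, -27, -18, 18, 18], [-39, 33, 27, 18, -18, -18], [-27, 27, 27, 18, -18, -18]].
There the 2×2 minor on rows k ∈ {0, 2}, columns (i,j) ∈ {(0,0), (0,1)} is det [[39, -33], [-27, 27]] = 162 ≠ 0, so this unfolding has rank ≥ 2; CP rank is at least every unfolding rank, so rank(T) ≥ 2. (Flattening ranks never certify an upper bound on CP rank; for that we must actually write T with 2 rank-1 terms.)
Upper bound — finding two terms. Write S_k = T[:,:,k] for the frontal slices: S₀ = [[39, -33, -27], [-18, 18, 18]], S₁ = [[-39, 33, 27], [18, -18, -18]], S₂ = [[-27, 27, 27], [18, -18, -18]].
If T = a₁ ⊗ b₁ ⊗ c₁ + a₂ ⊗ b₂ ⊗ c₂ then each S_k = c₁[k]·a₁b₁ᵀ + c₂[k]·a₂b₂ᵀ. S₀ and S₂ are linearly independent, so a₁b₁ᵀ and a₂b₂ᵀ must span the same plane of matrices: they are the rank-1 matrices of the form x·S₀ + y·S₂.
The 2×2 minor of x·S₀ + y·S₂ on rows {0,1}, columns {0,1} is 108·x² − 108·xy = 108·(x − y)(x), vanishing at (x:y) = (1:1) and (0:1).
M₁ = S₀ + S₂ = [[12, -6, 0], [0, 0, 0]] = 6·[1, 0][2, -1, 0]ᵀ and M₂ = S₂ = [[-27, 27, 27], [18, -18, -18]] = (-9)·[3, -2][1, -1, -1]ᵀ, so take a₁ = [1, 0], b₁ = [2, -1, 0], a₂ = [3, -2], b₂ = [1, -1, -1].
Each slice is an integer combination of E₁ = a₁b₁ᵀ and E₂ = a₂b₂ᵀ: S₀ = 6·E₁ + 9·E₂, S₁ = −6·E₁ − 9·E₂, S₂ = −9·E₂; reading off coefficients, c₁ = [6, -6, 0] and c₂ = [9, -9, -9].
Hence T = [1, 0] ⊗ [2, -1, 0] ⊗ [6, -6, 0] + [3, -2] ⊗ [1, -1, -1] ⊗ [9, -9, -9], so rank(T) ≤ 2.
These bounds meet, so rank(T) = 2.

rank(T) = 2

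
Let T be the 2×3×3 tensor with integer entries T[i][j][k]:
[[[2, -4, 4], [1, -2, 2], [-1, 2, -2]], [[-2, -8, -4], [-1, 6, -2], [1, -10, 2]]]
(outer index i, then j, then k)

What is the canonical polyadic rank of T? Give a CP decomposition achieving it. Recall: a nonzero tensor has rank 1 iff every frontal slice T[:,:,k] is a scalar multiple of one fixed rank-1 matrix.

rank(T) = 2

Lower bound: in the mode-1 unfolding of T (rows indexed by i, columns by (j,k)) the 2×2 minor on rows i ∈ {0, 1}, columns (j,k) ∈ {(0,0), (0,1)} is det [[2, -4], [-2, -8]] = -24 ≠ 0, so that unfolding has rank ≥ 2 and hence rank(T) ≥ 2 (CP rank is at least every unfolding rank, though it can be larger).
Upper bound: with S_k = T[:,:,k], the two rank-1 terms a₁b₁ᵀ, a₂b₂ᵀ are the rank-1 members of the pencil x·S₀ + y·S₁.
The 2×2 minor of x·S₀ + y·S₁ on rows {0,1}, columns {0,1} is 20·xy − 40·y² = 20·(x − 2·y)(y), vanishing at (x:y) = (2:1) and (1:0).
M₁ = 2·S₀ + S₁ = [[0, 0, 0], [-12, 4, -8]] = (-4)·(0, 1)(3, -1, 2)ᵀ and M₂ = S₀ = [[2, 1, -1], [-2, -1, 1]] = (1, -1)(2, 1, -1)ᵀ, so take a₁ = (0, 1), b₁ = (3, -1, 2), a₂ = (1, -1), b₂ = (2, 1, -1).
Each slice is an integer combination of E₁ = a₁b₁ᵀ and E₂ = a₂b₂ᵀ: S₀ = E₂, S₁ = −4·E₁ − 2·E₂, S₂ = 2·E₂; reading off coefficients, c₁ = (0, -4, 0) and c₂ = (1, -2, 2).
Hence T = (0, 1) ⊗ (3, -1, 2) ⊗ (0, -4, 0) + (1, -1) ⊗ (2, 1, -1) ⊗ (1, -2, 2), so rank(T) ≤ 2.
These bounds meet, so rank(T) = 2.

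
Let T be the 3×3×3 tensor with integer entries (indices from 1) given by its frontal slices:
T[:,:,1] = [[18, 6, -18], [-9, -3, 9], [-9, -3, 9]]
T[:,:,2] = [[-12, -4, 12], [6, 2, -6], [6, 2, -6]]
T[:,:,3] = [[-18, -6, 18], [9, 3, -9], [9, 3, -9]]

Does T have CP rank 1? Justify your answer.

Yes

The mode-1 fibre T[:,1,1] = [18, -9, -9] gives a = [2, -1, -1] (primitive direction); the mode-2 fibre T[1,:,1] = [18, 6, -18] gives b = [3, 1, -3]; then c[k] = T[1,1,k] / (a[1]·b[1]) = [18, -12, -18] / 6 = [3, -2, -3].
Expanding [2, -1, -1] (x) [3, 1, -3] (x) [3, -2, -3] reproduces all 27 entries of T, so T = [2, -1, -1] (x) [3, 1, -3] (x) [3, -2, -3] and rank(T) ≤ 1.
Equivalently every frontal slice T[:,:,k] is c[k] times the rank-1 matrix [2, -1, -1] (x) [3, 1, -3]. So T has rank 1 (it is nonzero).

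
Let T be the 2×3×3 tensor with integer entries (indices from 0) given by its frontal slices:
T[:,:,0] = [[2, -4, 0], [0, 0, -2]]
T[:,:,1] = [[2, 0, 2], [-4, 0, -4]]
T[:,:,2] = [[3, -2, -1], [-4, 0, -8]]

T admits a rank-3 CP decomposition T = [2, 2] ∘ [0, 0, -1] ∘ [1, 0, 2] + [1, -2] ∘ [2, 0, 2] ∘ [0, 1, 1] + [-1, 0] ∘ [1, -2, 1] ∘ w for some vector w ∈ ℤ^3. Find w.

w = [-2, 0, -1]

Subtract the known terms from T to get the rank-1 residual R = [-1, 0] ∘ [1, -2, 1] ∘ w, so R[i,j,k] = a[i]·b[j]·w[k]. Pick indices with nonzero a[0]·b[0] = (-1)·(1) = -1. Only the fibre through (0,0,·) is needed: R[0,0,:] = T[0,0,:] − Σₗ aₗ[0]bₗ[0]cₗ = [2, 2, 3] − (2)·(0)·[1, 0, 2] − (1)·(2)·[0, 1, 1] = [2, 0, 1]. Then w[k] = R[0,0,k] / -1 for each k, giving w = [2, 0, 1] / -1 = [-2, 0, -1].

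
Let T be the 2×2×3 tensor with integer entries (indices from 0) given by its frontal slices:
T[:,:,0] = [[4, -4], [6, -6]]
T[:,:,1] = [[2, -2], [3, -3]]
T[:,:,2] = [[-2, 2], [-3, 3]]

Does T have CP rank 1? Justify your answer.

If T = a ⊗ b ⊗ c then every fibre of T is a multiple of the corresponding factor, so read the factors off the fibres through the nonzero entry T[0,0,0] = 4.
The mode-1 fibre T[:,0,0] = [4, 6] gives a = (2, 3) (primitive direction); the mode-2 fibre T[0,:,0] = [4, -4] gives b = (1, -1); then c[k] = T[0,0,k] / (a[0]·b[0]) = [4, 2, -2] / 2 = (2, 1, -1).
Expanding (2, 3) ⊗ (1, -1) ⊗ (2, 1, -1) reproduces all 12 entries of T, so T = (2, 3) ⊗ (1, -1) ⊗ (2, 1, -1) and rank(T) ≤ 1.
Equivalently every frontal slice T[:,:,k] is c[k] times the rank-1 matrix (2, 3) ⊗ (1, -1). So T has rank 1 (it is nonzero).

Yes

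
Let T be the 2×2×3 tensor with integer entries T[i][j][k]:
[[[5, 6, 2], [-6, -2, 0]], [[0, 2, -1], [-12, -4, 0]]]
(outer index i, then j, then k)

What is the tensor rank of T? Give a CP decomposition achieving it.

Lower bound: in the mode-3 unfolding of T (rows indexed by k, columns by (i,j)) the 3×3 minor on rows k ∈ {0, 1, 2}, columns (i,j) ∈ {(0,0), (0,1), (1,0)} is det [[5, -6, 0], [6, -2, 2], [2, 0, -1]] = -50 ≠ 0, so that unfolding has rank ≥ 3 and hence rank(T) ≥ 3 (CP rank is at least every unfolding rank, though it can be larger).
Upper bound: T is a sum of 3 rank-1 terms, T = [1, 2] ⊗ [0, 1] ⊗ [-4, 2, 0] + [1, 2] ⊗ [1, -2] ⊗ [1, 2, 0] + [2, -1] ⊗ [1, 0] ⊗ [2, 2, 1] (one valid choice — decompositions are not unique — normalised so each a, b is primitive with positive first nonzero entry; check it by expanding all entries), so rank(T) ≤ 3.
These bounds meet, so rank(T) = 3.

rank(T) = 3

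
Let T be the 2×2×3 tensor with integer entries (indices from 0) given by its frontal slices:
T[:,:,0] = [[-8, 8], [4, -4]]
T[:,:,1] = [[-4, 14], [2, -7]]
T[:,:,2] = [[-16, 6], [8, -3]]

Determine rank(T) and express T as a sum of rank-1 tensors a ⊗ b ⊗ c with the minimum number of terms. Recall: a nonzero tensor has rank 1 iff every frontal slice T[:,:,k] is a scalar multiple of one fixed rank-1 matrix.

rank(T) = 2

Lower bound: the mode-2 unfolding of T (rows indexed by j, columns by (i,k) = (0,0), (0,1), (0,2), (1,0), (1,1), (1,2)) is [[-8, -4, -16, 4, 2, 8], [8, 14, 6, -4, -7, -3]].
There the 2×2 minor on rows j ∈ {0, 1}, columns (i,k) ∈ {(0,0), (0,1)} is det [[-8, -4], [8, 14]] = -80 ≠ 0, so this unfolding has rank ≥ 2; CP rank is at least every unfolding rank, so rank(T) ≥ 2. (This is only a lower bound: in general the CP rank may exceed every unfolding rank, so we still need to exhibit 2 rank-1 terms summing to T.)
Upper bound — finding two terms. Every mode-1 slice of T is a multiple of one matrix: T[i,:,:] = a[i]·M with a = [2, -1] and M = [[-4, -2, -8], [4, 7, 3]] (rows indexed by j, columns by k). So it suffices to write M as a sum of two rank-1 matrices.
Splitting M by its rows (j = 0, 1), M = [1, 0][-4, -2, -8]ᵀ + [0, 1][4, 7, 3]ᵀ.
Hence T = [2, -1] ⊗ [1, 0] ⊗ [-4, -2, -8] + [2, -1] ⊗ [0, 1] ⊗ [4, 7, 3], so rank(T) ≤ 2.
These bounds meet, so rank(T) = 2.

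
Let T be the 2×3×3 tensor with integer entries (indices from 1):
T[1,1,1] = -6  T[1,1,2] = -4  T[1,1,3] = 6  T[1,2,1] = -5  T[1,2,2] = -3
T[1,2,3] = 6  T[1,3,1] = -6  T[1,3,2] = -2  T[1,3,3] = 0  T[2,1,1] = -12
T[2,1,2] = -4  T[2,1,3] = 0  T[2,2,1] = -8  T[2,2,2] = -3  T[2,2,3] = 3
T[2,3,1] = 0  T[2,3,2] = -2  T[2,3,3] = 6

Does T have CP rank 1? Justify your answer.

No

The mode-2 unfolding of T (rows indexed by j, columns by (i,k) = (1,1), (1,2), (1,3), (2,1), (2,2), (2,3)) is [[-6, -4, 6, -12, -4, 0], [-5, -3, 6, -8, -3, 3], [-6, -2, 0, 0, -2, 6]].
There the 3×3 minor on rows j ∈ {1, 2, 3}, columns (i,k) ∈ {(1,1), (1,2), (1,3)} is det [[-6, -4, 6], [-5, -3, 6], [-6, -2, 0]] = 24 ≠ 0, so this unfolding has rank ≥ 3; CP rank is at least every unfolding rank, so rank(T) ≥ 3.
In particular rank(T) ≥ 3 > 1, so T is not rank-1.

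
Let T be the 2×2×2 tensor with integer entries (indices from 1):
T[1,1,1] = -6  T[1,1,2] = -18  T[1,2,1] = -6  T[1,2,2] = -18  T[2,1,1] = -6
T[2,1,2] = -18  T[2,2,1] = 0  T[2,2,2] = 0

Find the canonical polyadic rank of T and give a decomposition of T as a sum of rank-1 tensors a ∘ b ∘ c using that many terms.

rank(T) = 2

Lower bound: the mode-1 unfolding of T (rows indexed by i, columns by (j,k) = (1,1), (1,2), (2,1), (2,2)) is [[-6, -18, -6, -18], [-6, -18, 0, 0]].
There the 2×2 minor on rows i ∈ {1, 2}, columns (j,k) ∈ {(1,1), (2,1)} is det [[-6, -6], [-6, 0]] = -36 ≠ 0, so this unfolding has rank ≥ 2; CP rank is at least every unfolding rank, so rank(T) ≥ 2. (This is only a lower bound: in general the CP rank may exceed every unfolding rank, so we still need to exhibit 2 rank-1 terms summing to T.)
Upper bound — finding two terms. Every mode-3 slice of T is a multiple of one matrix: T[:,:,k] = c[k]·M with c = (1, 3) and M = [[-6, -6], [-6, 0]] (rows indexed by i, columns by j). So it suffices to write M as a sum of two rank-1 matrices.
Splitting M by its rows (i = 1, 2), M = (1, 0)(-6, -6)ᵀ + (0, 1)(-6, 0)ᵀ.
Hence T = (1, 0) ∘ (-6, -6) ∘ (1, 3) + (0, 1) ∘ (-6, 0) ∘ (1, 3), so rank(T) ≤ 2.
These bounds meet, so rank(T) = 2.
Check entry T[2,2,2] = 0: (0)·(-6)·(3) + (1)·(0)·(3) = 0.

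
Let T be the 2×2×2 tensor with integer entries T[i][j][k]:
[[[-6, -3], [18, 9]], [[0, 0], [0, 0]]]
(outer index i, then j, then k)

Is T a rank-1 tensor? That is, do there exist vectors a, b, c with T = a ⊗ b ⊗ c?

Yes

If T = a ⊗ b ⊗ c then every fibre of T is a multiple of the corresponding factor, so read the factors off the fibres through the nonzero entry T[0,0,0] = -6.
The mode-1 fibre T[:,0,0] = [-6, 0] gives a = [1, 0] (primitive direction); the mode-2 fibre T[0,:,0] = [-6, 18] gives b = [1, -3]; then c[k] = T[0,0,k] / (a[0]·b[0]) = [-6, -3] / 1 = [-6, -3].
Expanding [1, 0] ⊗ [1, -3] ⊗ [-6, -3] reproduces all 8 entries of T, so T = [1, 0] ⊗ [1, -3] ⊗ [-6, -3] and rank(T) ≤ 1.
Equivalently every frontal slice T[:,:,k] is c[k] times the rank-1 matrix [1, 0] ⊗ [1, -3]. So T has rank 1 (it is nonzero).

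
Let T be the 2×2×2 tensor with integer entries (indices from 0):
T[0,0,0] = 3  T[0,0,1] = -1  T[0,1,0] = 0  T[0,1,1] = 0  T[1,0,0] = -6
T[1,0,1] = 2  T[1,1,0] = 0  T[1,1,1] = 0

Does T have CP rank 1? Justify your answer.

If T = a (x) b (x) c then every fibre of T is a multiple of the corresponding factor, so read the factors off the fibres through the nonzero entry T[0,0,0] = 3.
The mode-1 fibre T[:,0,0] = [3, -6] gives a = [1, -2] (primitive direction); the mode-2 fibre T[0,:,0] = [3, 0] gives b = [1, 0]; then c[k] = T[0,0,k] / (a[0]·b[0]) = [3, -1] / 1 = [3, -1].
Expanding [1, -2] (x) [1, 0] (x) [3, -1] reproduces all 8 entries of T, so T = [1, -2] (x) [1, 0] (x) [3, -1] and rank(T) ≤ 1.
Equivalently every frontal slice T[:,:,k] is c[k] times the rank-1 matrix [1, -2] (x) [1, 0]. So T has rank 1 (it is nonzero).

Yes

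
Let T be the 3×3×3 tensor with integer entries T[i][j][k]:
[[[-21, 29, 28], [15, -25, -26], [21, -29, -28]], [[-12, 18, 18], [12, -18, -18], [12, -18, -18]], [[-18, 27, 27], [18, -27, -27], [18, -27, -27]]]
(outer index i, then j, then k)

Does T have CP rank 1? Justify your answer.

No

The mode-2 unfolding of T (rows indexed by j, columns by (i,k) = (0,0), (0,1), (0,2), (1,0), (1,1), (1,2), (2,0), (2,1), (2,2)) is [[-21, 29, 28, -12, 18, 18, -18, 27, 27], [15, -25, -26, 12, -18, -18, 18, -27, -27], [21, -29, -28, 12, -18, -18, 18, -27, -27]].
There the 2×2 minor on rows j ∈ {0, 1}, columns (i,k) ∈ {(0,0), (0,1)} is det [[-21, 29], [15, -25]] = 90 ≠ 0, so this unfolding has rank ≥ 2; CP rank is at least every unfolding rank, so rank(T) ≥ 2.
In particular rank(T) ≥ 2 > 1, so T is not rank-1.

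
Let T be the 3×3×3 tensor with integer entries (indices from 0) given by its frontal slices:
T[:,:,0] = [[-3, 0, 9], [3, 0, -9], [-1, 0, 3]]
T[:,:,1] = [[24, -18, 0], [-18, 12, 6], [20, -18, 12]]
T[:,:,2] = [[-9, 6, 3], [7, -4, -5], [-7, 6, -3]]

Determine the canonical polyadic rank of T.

Lower bound: the mode-3 unfolding of T (rows indexed by k, columns by (i,j) = (0,0), (0,1), (0,2), (1,0), (1,1), (1,2), (2,0), (2,1), (2,2)) is [[-3, 0, 9, 3, 0, -9, -1, 0, 3], [24, -18, 0, -18, 12, 6, 20, -18, 12], [-9, 6, 3, 7, -4, -5, -7, 6, -3]].
There the 2×2 minor on rows k ∈ {0, 1}, columns (i,j) ∈ {(0,0), (0,1)} is det [[-3, 0], [24, -18]] = 54 ≠ 0, so this unfolding has rank ≥ 2; CP rank is at least every unfolding rank, so rank(T) ≥ 2. (Flattening ranks never certify an upper bound on CP rank; for that we must actually write T with 2 rank-1 terms.)
Upper bound — finding two terms. Write S_k = T[:,:,k] for the frontal slices: S₀ = [[-3, 0, 9], [3, 0, -9], [-1, 0, 3]], S₁ = [[24, -18, 0], [-18, 12, 6], [20, -18, 12]], S₂ = [[-9, 6, 3], [7, -4, -5], [-7, 6, -3]].
If T = a₁ ⊗ b₁ ⊗ c₁ + a₂ ⊗ b₂ ⊗ c₂ then each S_k = c₁[k]·a₁b₁ᵀ + c₂[k]·a₂b₂ᵀ. S₀ and S₁ are linearly independent, so a₁b₁ᵀ and a₂b₂ᵀ must span the same plane of matrices: they are the rank-1 matrices of the form x·S₀ + y·S₁.
The 2×2 minor of x·S₀ + y·S₁ on rows {0,1}, columns {0,1} is 18·xy − 36·y² = 18·(x − 2·y)(y), vanishing at (x:y) = (2:1) and (1:0).
M₁ = 2·S₀ + S₁ = [[18, -18, 18], [-12, 12, -12], [18, -18, 18]] = 6·[3, -2, 3][1, -1, 1]ᵀ and M₂ = S₀ = [[-3, 0, 9], [3, 0, -9], [-1, 0, 3]] = −[3, -3, 1][1, 0, -3]ᵀ, so take a₁ = [3, -2, 3], b₁ = [1, -1, 1], a₂ = [3, -3, 1], b₂ = [1, 0, -3].
Each slice is an integer combination of E₁ = a₁b₁ᵀ and E₂ = a₂b₂ᵀ: S₀ = −E₂, S₁ = 6·E₁ + 2·E₂, S₂ = −2·E₁ − E₂; reading off coefficients, c₁ = [0, 6, -2] and c₂ = [-1, 2, -1].
Hence T = [3, -2, 3] ⊗ [1, -1, 1] ⊗ [0, 6, -2] + [3, -3, 1] ⊗ [1, 0, -3] ⊗ [-1, 2, -1], so rank(T) ≤ 2.
These bounds meet, so rank(T) = 2.

2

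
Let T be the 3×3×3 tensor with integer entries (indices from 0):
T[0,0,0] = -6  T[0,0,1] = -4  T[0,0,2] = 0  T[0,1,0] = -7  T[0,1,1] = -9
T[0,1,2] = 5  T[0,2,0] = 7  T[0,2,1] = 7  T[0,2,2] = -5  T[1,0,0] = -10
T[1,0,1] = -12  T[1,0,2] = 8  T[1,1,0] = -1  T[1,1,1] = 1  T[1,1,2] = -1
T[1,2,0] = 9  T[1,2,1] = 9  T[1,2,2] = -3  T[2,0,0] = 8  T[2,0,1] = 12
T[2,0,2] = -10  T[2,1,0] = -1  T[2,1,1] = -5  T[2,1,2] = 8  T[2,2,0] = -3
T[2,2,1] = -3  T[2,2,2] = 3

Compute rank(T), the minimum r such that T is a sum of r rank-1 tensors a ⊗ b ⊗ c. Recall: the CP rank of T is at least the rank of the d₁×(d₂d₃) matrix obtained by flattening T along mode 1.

3

Lower bound: the mode-3 unfolding of T (rows indexed by k, columns by (i,j) = (0,0), (0,1), (0,2), (1,0), (1,1), (1,2), (2,0), (2,1), (2,2)) is [[-6, -7, 7, -10, -1, 9, 8, -1, -3], [-4, -9, 7, -12, 1, 9, 12, -5, -3], [0, 5, -5, 8, -1, -3, -10, 8, 3]].
There the 3×3 minor on rows k ∈ {0, 1, 2}, columns (i,j) ∈ {(0,0), (0,1), (0,2)} is det [[-6, -7, 7], [-4, -9, 7], [0, 5, -5]] = -60 ≠ 0, so this unfolding has rank ≥ 3; CP rank is at least every unfolding rank, so rank(T) ≥ 3. (Unfolding ranks only ever bound the CP rank from below — rank(T) can be strictly larger than all of them — so the matching upper bound has to come from an explicit 3-term decomposition.)
Upper bound: T is a sum of 3 rank-1 terms, T = [1, -1, -1] ⊗ [0, 1, 1] ⊗ [-1, -1, -1] + [1, -1, 2] ⊗ [1, -1, 0] ⊗ [2, 4, -4] + [2, 2, -1] ⊗ [2, 1, -2] ⊗ [-2, -2, 1] (written with every a and b primitive with positive leading entry and the scale carried by c; CP decompositions are not unique, and this one is verified by expanding entrywise), so rank(T) ≤ 3.
These bounds meet, so rank(T) = 3.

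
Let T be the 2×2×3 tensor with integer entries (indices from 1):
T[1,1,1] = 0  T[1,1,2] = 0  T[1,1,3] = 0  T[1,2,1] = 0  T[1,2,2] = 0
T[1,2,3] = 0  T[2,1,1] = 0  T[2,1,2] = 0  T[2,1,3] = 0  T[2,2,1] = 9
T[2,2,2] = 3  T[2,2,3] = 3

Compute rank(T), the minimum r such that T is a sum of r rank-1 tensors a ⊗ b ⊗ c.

Lower bound: T ≠ 0 (e.g. T[2,2,1] = 9), so rank(T) ≥ 1.
Upper bound: if T = a ⊗ b ⊗ c then every fibre of T is a multiple of the corresponding factor, so read the factors off the fibres through the nonzero entry T[2,2,1] = 9.
The mode-1 fibre T[:,2,1] = [0, 9] gives a = (0, 1) (primitive direction); the mode-2 fibre T[2,:,1] = [0, 9] gives b = (0, 1); then c[k] = T[2,2,k] / (a[2]·b[2]) = [9, 3, 3] / 1 = (9, 3, 3).
Expanding (0, 1) ⊗ (0, 1) ⊗ (9, 3, 3) reproduces all 12 entries of T, so T = (0, 1) ⊗ (0, 1) ⊗ (9, 3, 3) and rank(T) ≤ 1.
These bounds meet, so rank(T) = 1.
Check entry T[2,2,2] = 3: (1)·(1)·(3) = 3.

1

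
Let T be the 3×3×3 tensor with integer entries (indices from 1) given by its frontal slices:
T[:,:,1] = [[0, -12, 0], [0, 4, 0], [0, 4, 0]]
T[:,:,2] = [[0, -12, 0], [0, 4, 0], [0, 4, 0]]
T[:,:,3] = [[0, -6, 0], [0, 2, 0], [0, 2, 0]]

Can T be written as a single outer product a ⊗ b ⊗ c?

The mode-1 fibre T[:,2,1] = [-12, 4, 4] gives a = (3, -1, -1) (primitive direction); the mode-2 fibre T[1,:,1] = [0, -12, 0] gives b = (0, 1, 0); then c[k] = T[1,2,k] / (a[1]·b[2]) = [-12, -12, -6] / 3 = (-4, -4, -2).
Expanding (3, -1, -1) ⊗ (0, 1, 0) ⊗ (-4, -4, -2) reproduces all 27 entries of T, so T = (3, -1, -1) ⊗ (0, 1, 0) ⊗ (-4, -4, -2) and rank(T) ≤ 1.
Equivalently every frontal slice T[:,:,k] is c[k] times the rank-1 matrix (3, -1, -1) ⊗ (0, 1, 0). So T has rank 1 (it is nonzero).

Yes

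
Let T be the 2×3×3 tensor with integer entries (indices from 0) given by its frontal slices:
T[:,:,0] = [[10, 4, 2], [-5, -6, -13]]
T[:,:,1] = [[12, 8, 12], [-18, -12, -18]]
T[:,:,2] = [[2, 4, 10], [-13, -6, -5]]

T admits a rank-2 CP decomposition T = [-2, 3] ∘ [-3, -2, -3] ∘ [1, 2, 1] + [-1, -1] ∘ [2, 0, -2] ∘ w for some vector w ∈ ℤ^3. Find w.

Subtract the known terms from T to get the rank-1 residual R = [-1, -1] ∘ [2, 0, -2] ∘ w, so R[i,j,k] = a[i]·b[j]·w[k]. Pick indices with nonzero a[0]·b[0] = (-1)·(2) = -2. Only the fibre through (0,0,·) is needed: R[0,0,:] = T[0,0,:] − Σₗ aₗ[0]bₗ[0]cₗ = [10, 12, 2] − (-2)·(-3)·[1, 2, 1] = [4, 0, -4]. Then w[k] = R[0,0,k] / -2 for each k, giving w = [4, 0, -4] / -2 = [-2, 0, 2].

w = [-2, 0, 2]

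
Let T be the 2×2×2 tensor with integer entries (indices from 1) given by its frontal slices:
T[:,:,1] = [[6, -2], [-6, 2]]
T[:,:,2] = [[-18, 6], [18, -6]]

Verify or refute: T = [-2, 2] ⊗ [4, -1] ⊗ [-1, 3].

No

Reconstruct entry (1,1,1) from the claimed factors: Σₗ aₗ[1]bₗ[1]cₗ[1] = (-2)·(4)·(-1) = 8, but T[1,1,1] = 6. The claim is false.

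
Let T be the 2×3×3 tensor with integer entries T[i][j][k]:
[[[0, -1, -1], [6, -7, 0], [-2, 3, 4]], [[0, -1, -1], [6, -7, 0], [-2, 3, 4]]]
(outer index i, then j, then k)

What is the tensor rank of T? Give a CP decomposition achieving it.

Lower bound: the mode-3 unfolding of T (rows indexed by k, columns by (i,j) = (0,0), (0,1), (0,2), (1,0), (1,1), (1,2)) is [[0, 6, -2, 0, 6, -2], [-1, -7, 3, -1, -7, 3], [-1, 0, 4, -1, 0, 4]].
There the 3×3 minor on rows k ∈ {0, 1, 2}, columns (i,j) ∈ {(0,0), (0,1), (0,2)} is det [[0, 6, -2], [-1, -7, 3], [-1, 0, 4]] = 20 ≠ 0, so this unfolding has rank ≥ 3; CP rank is at least every unfolding rank, so rank(T) ≥ 3. (Unfolding ranks only ever bound the CP rank from below — rank(T) can be strictly larger than all of them — so the matching upper bound has to come from an explicit 3-term decomposition.)
Upper bound: T is a sum of 3 rank-1 terms, T = [1, 1] ⊗ [0, 1, -1] ⊗ [2, -1, -2] + [1, 1] ⊗ [0, 1, 0] ⊗ [4, -4, 4] + [1, 1] ⊗ [1, 2, -2] ⊗ [0, -1, -1] (one valid choice — decompositions are not unique — normalised so each a, b is primitive with positive first nonzero entry; check it by expanding all entries), so rank(T) ≤ 3.
These bounds meet, so rank(T) = 3.

rank(T) = 3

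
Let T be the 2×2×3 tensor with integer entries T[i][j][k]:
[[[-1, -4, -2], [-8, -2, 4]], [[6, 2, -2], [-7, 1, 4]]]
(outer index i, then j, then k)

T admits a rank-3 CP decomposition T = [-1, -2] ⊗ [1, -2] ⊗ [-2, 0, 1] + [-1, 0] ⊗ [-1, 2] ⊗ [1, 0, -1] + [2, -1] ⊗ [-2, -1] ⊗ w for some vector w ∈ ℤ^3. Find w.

w = [1, 1, 0]

Subtract the known terms from T to get the rank-1 residual R = [2, -1] ⊗ [-2, -1] ⊗ w, so R[i,j,k] = a[i]·b[j]·w[k]. Pick indices with nonzero a[0]·b[0] = (2)·(-2) = -4. Only the fibre through (0,0,·) is needed: R[0,0,:] = T[0,0,:] − Σₗ aₗ[0]bₗ[0]cₗ = [-1, -4, -2] − (-1)·(1)·[-2, 0, 1] − (-1)·(-1)·[1, 0, -1] = [-4, -4, 0]. Then w[k] = R[0,0,k] / -4 for each k, giving w = [-4, -4, 0] / -4 = [1, 1, 0].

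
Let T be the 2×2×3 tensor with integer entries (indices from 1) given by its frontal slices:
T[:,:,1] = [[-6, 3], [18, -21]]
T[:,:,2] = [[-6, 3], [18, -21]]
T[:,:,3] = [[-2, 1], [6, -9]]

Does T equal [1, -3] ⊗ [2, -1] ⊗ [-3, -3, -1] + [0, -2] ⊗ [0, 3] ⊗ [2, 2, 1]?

Reconstruct entrywise from the claimed factors. For example, T[2,2,2] = -21 and Σₗ aₗ[2]bₗ[2]cₗ[2] = (-3)·(-1)·(-3) + (-2)·(3)·(2) = -21; checking all 12 entries, every one matches. The claim holds.

Yes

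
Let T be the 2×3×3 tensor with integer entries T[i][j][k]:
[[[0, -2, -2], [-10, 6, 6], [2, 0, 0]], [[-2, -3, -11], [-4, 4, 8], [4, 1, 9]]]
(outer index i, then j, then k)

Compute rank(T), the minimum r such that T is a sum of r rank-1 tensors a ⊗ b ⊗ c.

3

Lower bound: the mode-3 unfolding of T (rows indexed by k, columns by (i,j) = (0,0), (0,1), (0,2), (1,0), (1,1), (1,2)) is [[0, -10, 2, -2, -4, 4], [-2, 6, 0, -3, 4, 1], [-2, 6, 0, -11, 8, 9]].
There the 3×3 minor on rows k ∈ {0, 1, 2}, columns (i,j) ∈ {(0,0), (0,1), (1,0)} is det [[0, -10, -2], [-2, 6, -3], [-2, 6, -11]] = 160 ≠ 0, so this unfolding has rank ≥ 3; CP rank is at least every unfolding rank, so rank(T) ≥ 3. (This is only a lower bound: in general the CP rank may exceed every unfolding rank, so we still need to exhibit 3 rank-1 terms summing to T.)
Upper bound: T is a sum of 3 rank-1 terms, T = (0, 1) ⊗ (2, -1, -2) ⊗ (-2, 0, -4) + (1, 1) ⊗ (2, -1, -1) ⊗ (2, -2, -2) + (2, 1) ⊗ (1, 2, -1) ⊗ (-2, 1, 1) (written with every a and b primitive with positive leading entry and the scale carried by c; CP decompositions are not unique, and this one is verified by expanding entrywise), so rank(T) ≤ 3.
These bounds meet, so rank(T) = 3.
Check entry T[1,1,2] = 8: (1)·(-1)·(-4) + (1)·(-1)·(-2) + (1)·(2)·(1) = 8.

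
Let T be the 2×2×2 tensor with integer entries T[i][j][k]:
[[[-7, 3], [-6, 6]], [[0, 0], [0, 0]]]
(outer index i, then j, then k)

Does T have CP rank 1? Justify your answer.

The mode-2 unfolding of T (rows indexed by j, columns by (i,k) = (0,0), (0,1), (1,0), (1,1)) is [[-7, 3, 0, 0], [-6, 6, 0, 0]].
There the 2×2 minor on rows j ∈ {0, 1}, columns (i,k) ∈ {(0,0), (0,1)} is det [[-7, 3], [-6, 6]] = -24 ≠ 0, so this unfolding has rank ≥ 2; CP rank is at least every unfolding rank, so rank(T) ≥ 2.
In particular rank(T) ≥ 2 > 1, so T is not rank-1.

No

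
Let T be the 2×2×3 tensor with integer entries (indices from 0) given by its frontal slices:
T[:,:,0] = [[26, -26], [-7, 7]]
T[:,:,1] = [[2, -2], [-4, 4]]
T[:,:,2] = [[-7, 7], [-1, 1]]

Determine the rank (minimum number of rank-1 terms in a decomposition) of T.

Lower bound: the mode-3 unfolding of T (rows indexed by k, columns by (i,j) = (0,0), (0,1), (1,0), (1,1)) is [[26, -26, -7, 7], [2, -2, -4, 4], [-7, 7, -1, 1]].
There the 2×2 minor on rows k ∈ {0, 1}, columns (i,j) ∈ {(0,0), (1,0)} is det [[26, -7], [2, -4]] = -90 ≠ 0, so this unfolding has rank ≥ 2; CP rank is at least every unfolding rank, so rank(T) ≥ 2. (Flattening ranks never certify an upper bound on CP rank; for that we must actually write T with 2 rank-1 terms.)
Upper bound — finding two terms. Every mode-2 slice of T is a multiple of one matrix: T[:,j,:] = b[j]·M with b = (1, -1) and M = [[26, 2, -7], [-7, -4, -1]] (rows indexed by i, columns by k). So it suffices to write M as a sum of two rank-1 matrices.
Splitting M by its rows (i = 0, 1), M = (1, 0)(26, 2, -7)ᵀ + (0, 1)(-7, -4, -1)ᵀ.
Hence T = (1, 0) ⊗ (1, -1) ⊗ (26, 2, -7) + (0, 1) ⊗ (1, -1) ⊗ (-7, -4, -1), so rank(T) ≤ 2.
These bounds meet, so rank(T) = 2.
Check entry T[1,0,1] = -4: (0)·(1)·(2) + (1)·(1)·(-4) = -4.

2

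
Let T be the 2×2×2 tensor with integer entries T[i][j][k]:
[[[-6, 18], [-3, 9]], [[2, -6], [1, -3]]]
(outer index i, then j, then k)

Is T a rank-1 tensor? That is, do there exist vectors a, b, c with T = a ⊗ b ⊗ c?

If T = a ⊗ b ⊗ c then every fibre of T is a multiple of the corresponding factor, so read the factors off the fibres through the nonzero entry T[0,0,0] = -6.
The mode-1 fibre T[:,0,0] = [-6, 2] gives a = [3, -1] (primitive direction); the mode-2 fibre T[0,:,0] = [-6, -3] gives b = [2, 1]; then c[k] = T[0,0,k] / (a[0]·b[0]) = [-6, 18] / 6 = [-1, 3].
Expanding [3, -1] ⊗ [2, 1] ⊗ [-1, 3] reproduces all 8 entries of T, so T = [3, -1] ⊗ [2, 1] ⊗ [-1, 3] and rank(T) ≤ 1.
Equivalently every frontal slice T[:,:,k] is c[k] times the rank-1 matrix [3, -1] ⊗ [2, 1]. So T has rank 1 (it is nonzero).

Yes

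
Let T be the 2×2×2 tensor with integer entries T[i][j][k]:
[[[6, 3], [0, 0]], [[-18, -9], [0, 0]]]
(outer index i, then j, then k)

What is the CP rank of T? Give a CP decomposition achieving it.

rank(T) = 1

Lower bound: T ≠ 0 (e.g. T[0,0,0] = 6), so rank(T) ≥ 1.
Upper bound: if T = a ∘ b ∘ c then every fibre of T is a multiple of the corresponding factor, so read the factors off the fibres through the nonzero entry T[0,0,0] = 6.
The mode-1 fibre T[:,0,0] = [6, -18] gives a = [1, -3] (primitive direction); the mode-2 fibre T[0,:,0] = [6, 0] gives b = [1, 0]; then c[k] = T[0,0,k] / (a[0]·b[0]) = [6, 3] / 1 = [6, 3].
Expanding [1, -3] ∘ [1, 0] ∘ [6, 3] reproduces all 8 entries of T, so T = [1, -3] ∘ [1, 0] ∘ [6, 3] and rank(T) ≤ 1.
These bounds meet, so rank(T) = 1.
Check entry T[1,0,0] = -18: (-3)·(1)·(6) = -18.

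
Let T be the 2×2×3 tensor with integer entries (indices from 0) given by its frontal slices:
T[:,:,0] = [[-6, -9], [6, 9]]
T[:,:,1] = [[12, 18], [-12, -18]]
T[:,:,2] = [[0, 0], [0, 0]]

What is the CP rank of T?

Lower bound: T ≠ 0 (e.g. T[0,0,0] = -6), so rank(T) ≥ 1.
Upper bound: the mode-1 fibre T[:,0,0] = [-6, 6] gives a = [1, -1] (primitive direction); the mode-2 fibre T[0,:,0] = [-6, -9] gives b = [2, 3]; then c[k] = T[0,0,k] / (a[0]·b[0]) = [-6, 12, 0] / 2 = [-3, 6, 0].
Expanding [1, -1] ⊗ [2, 3] ⊗ [-3, 6, 0] reproduces all 12 entries of T, so T = [1, -1] ⊗ [2, 3] ⊗ [-3, 6, 0] and rank(T) ≤ 1.
These bounds meet, so rank(T) = 1.

1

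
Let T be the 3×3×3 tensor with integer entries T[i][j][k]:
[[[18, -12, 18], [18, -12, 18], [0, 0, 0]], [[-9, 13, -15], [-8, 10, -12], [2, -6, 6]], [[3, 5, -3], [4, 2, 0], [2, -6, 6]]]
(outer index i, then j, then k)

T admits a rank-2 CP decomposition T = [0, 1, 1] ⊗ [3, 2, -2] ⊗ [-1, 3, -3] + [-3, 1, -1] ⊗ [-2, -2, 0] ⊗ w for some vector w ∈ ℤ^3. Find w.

Subtract the known terms from T to get the rank-1 residual R = [-3, 1, -1] ⊗ [-2, -2, 0] ⊗ w, so R[i,j,k] = a[i]·b[j]·w[k]. Pick indices with nonzero a[0]·b[0] = (-3)·(-2) = 6. Only the fibre through (0,0,·) is needed: R[0,0,:] = T[0,0,:] − Σₗ aₗ[0]bₗ[0]cₗ = [18, -12, 18] − (0)·(3)·[-1, 3, -3] = [18, -12, 18]. Then w[k] = R[0,0,k] / 6 for each k, giving w = [18, -12, 18] / 6 = [3, -2, 3].

w = [3, -2, 3]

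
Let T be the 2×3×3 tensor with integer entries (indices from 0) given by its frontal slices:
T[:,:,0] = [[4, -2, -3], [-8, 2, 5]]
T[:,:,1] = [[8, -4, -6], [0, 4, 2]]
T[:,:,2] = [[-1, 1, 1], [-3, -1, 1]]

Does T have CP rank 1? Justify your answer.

The mode-3 unfolding of T (rows indexed by k, columns by (i,j) = (0,0), (0,1), (0,2), (1,0), (1,1), (1,2)) is [[4, -2, -3, -8, 2, 5], [8, -4, -6, 0, 4, 2], [-1, 1, 1, -3, -1, 1]].
There the 3×3 minor on rows k ∈ {0, 1, 2}, columns (i,j) ∈ {(0,0), (0,1), (1,0)} is det [[4, -2, -8], [8, -4, 0], [-1, 1, -3]] = -32 ≠ 0, so this unfolding has rank ≥ 3; CP rank is at least every unfolding rank, so rank(T) ≥ 3.
In particular rank(T) ≥ 3 > 1, so T is not rank-1.

No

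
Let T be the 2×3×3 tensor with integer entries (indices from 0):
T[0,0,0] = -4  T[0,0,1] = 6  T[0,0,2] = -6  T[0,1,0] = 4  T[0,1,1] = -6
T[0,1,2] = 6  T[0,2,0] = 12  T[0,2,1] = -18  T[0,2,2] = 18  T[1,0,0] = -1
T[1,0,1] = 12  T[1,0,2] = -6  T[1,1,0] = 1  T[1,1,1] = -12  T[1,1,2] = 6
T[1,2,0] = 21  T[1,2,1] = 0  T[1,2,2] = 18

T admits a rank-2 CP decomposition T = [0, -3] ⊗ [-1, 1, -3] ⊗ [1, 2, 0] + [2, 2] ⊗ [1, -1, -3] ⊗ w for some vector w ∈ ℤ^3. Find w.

Subtract the known terms from T to get the rank-1 residual R = [2, 2] ⊗ [1, -1, -3] ⊗ w, so R[i,j,k] = a[i]·b[j]·w[k]. Pick indices with nonzero a[0]·b[0] = (2)·(1) = 2. Only the fibre through (0,0,·) is needed: R[0,0,:] = T[0,0,:] − Σₗ aₗ[0]bₗ[0]cₗ = [-4, 6, -6] − (0)·(-1)·[1, 2, 0] = [-4, 6, -6]. Then w[k] = R[0,0,k] / 2 for each k, giving w = [-4, 6, -6] / 2 = [-2, 3, -3].

w = [-2, 3, -3]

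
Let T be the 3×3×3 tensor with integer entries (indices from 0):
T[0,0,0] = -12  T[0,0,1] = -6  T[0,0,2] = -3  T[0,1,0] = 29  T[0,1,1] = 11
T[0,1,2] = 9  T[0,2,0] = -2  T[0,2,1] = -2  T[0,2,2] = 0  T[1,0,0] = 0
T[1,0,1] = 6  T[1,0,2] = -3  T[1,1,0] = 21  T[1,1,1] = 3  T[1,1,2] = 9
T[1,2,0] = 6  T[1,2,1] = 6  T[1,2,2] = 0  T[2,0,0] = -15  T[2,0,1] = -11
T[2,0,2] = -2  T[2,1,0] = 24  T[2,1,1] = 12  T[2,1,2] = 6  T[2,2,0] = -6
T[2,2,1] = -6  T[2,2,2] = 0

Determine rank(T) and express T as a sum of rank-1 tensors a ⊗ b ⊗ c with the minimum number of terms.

rank(T) = 2

Lower bound: in the mode-2 unfolding of T (rows indexed by j, columns by (i,k)) the 2×2 minor on rows j ∈ {0, 1}, columns (i,k) ∈ {(0,0), (0,1)} is det [[-12, -6], [29, 11]] = 42 ≠ 0, so that unfolding has rank ≥ 2 and hence rank(T) ≥ 2 (CP rank is at least every unfolding rank, though it can be larger).
Upper bound: with S_k = T[:,:,k], the two rank-1 terms a₁b₁ᵀ, a₂b₂ᵀ are the rank-1 members of the pencil x·S₀ + y·S₁.
The 2×2 minor of x·S₀ + y·S₁ on rows {0,1}, columns {0,1} is −252·x² − 336·xy − 84·y² = (-84)·(x + y)(3·x + y), vanishing at (x:y) = (1:-1) and (1:-3).
M₁ = S₀ − S₁ = [[-6, 18, 0], [-6, 18, 0], [-4, 12, 0]] = (-2)·[3, 3, 2][1, -3, 0]ᵀ and M₂ = S₀ − 3·S₁ = [[6, -4, 4], [-18, 12, -12], [18, -12, 12]] = 2·[1, -3, 3][3, -2, 2]ᵀ, so take a₁ = [3, 3, 2], b₁ = [1, -3, 0], a₂ = [1, -3, 3], b₂ = [3, -2, 2].
Each slice is an integer combination of E₁ = a₁b₁ᵀ and E₂ = a₂b₂ᵀ: S₀ = −3·E₁ − E₂, S₁ = −E₁ − E₂, S₂ = −E₁; reading off coefficients, c₁ = [-3, -1, -1] and c₂ = [-1, -1, 0].
Hence T = [3, 3, 2] ⊗ [1, -3, 0] ⊗ [-3, -1, -1] + [1, -3, 3] ⊗ [3, -2, 2] ⊗ [-1, -1, 0], so rank(T) ≤ 2.
These bounds meet, so rank(T) = 2.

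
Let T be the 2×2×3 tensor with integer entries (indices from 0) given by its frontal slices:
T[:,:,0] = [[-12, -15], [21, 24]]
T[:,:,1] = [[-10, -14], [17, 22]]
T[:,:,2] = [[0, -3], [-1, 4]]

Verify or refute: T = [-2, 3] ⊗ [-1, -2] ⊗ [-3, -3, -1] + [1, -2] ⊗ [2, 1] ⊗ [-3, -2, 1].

Reconstruct entrywise from the claimed factors. For example, T[1,1,1] = 22 and Σₗ aₗ[1]bₗ[1]cₗ[1] = (3)·(-2)·(-3) + (-2)·(1)·(-2) = 22; checking all 12 entries, every one matches. The claim holds.

Yes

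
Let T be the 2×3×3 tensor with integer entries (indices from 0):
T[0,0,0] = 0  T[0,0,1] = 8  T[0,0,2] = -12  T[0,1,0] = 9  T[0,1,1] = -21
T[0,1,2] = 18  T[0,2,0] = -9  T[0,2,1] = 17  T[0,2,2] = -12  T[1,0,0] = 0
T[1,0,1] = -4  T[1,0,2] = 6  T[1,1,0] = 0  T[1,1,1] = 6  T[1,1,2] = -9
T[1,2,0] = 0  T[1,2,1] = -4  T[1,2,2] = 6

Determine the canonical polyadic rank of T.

Lower bound: the mode-3 unfolding of T (rows indexed by k, columns by (i,j) = (0,0), (0,1), (0,2), (1,0), (1,1), (1,2)) is [[0, 9, -9, 0, 0, 0], [8, -21, 17, -4, 6, -4], [-12, 18, -12, 6, -9, 6]].
There the 2×2 minor on rows k ∈ {0, 1}, columns (i,j) ∈ {(0,0), (0,1)} is det [[0, 9], [8, -21]] = -72 ≠ 0, so this unfolding has rank ≥ 2; CP rank is at least every unfolding rank, so rank(T) ≥ 2. (Unfolding ranks only ever bound the CP rank from below — rank(T) can be strictly larger than all of them — so the matching upper bound has to come from an explicit 2-term decomposition.)
Upper bound — finding two terms. Write S_k = T[:,:,k] for the frontal slices: S₀ = [[0, 9, -9], [0, 0, 0]], S₁ = [[8, -21, 17], [-4, 6, -4]], S₂ = [[-12, 18, -12], [6, -9, 6]].
If T = a₁ ⊗ b₁ ⊗ c₁ + a₂ ⊗ b₂ ⊗ c₂ then each S_k = c₁[k]·a₁b₁ᵀ + c₂[k]·a₂b₂ᵀ. S₀ and S₁ are linearly independent, so a₁b₁ᵀ and a₂b₂ᵀ must span the same plane of matrices: they are the rank-1 matrices of the form x·S₀ + y·S₁.
The 2×2 minor of x·S₀ + y·S₁ on rows {0,1}, columns {0,1} is 36·xy − 36·y² = 36·(x − y)(y), vanishing at (x:y) = (1:1) and (1:0).
M₁ = S₀ + S₁ = [[8, -12, 8], [-4, 6, -4]] = 2·(2, -1)(2, -3, 2)ᵀ and M₂ = S₀ = [[0, 9, -9], [0, 0, 0]] = 9·(1, 0)(0, 1, -1)ᵀ, so take a₁ = (2, -1), b₁ = (2, -3, 2), a₂ = (1, 0), b₂ = (0, 1, -1).
Each slice is an integer combination of E₁ = a₁b₁ᵀ and E₂ = a₂b₂ᵀ: S₀ = 9·E₂, S₁ = 2·E₁ − 9·E₂, S₂ = −3·E₁; reading off coefficients, c₁ = (0, 2, -3) and c₂ = (9, -9, 0).
Hence T = (2, -1) ⊗ (2, -3, 2) ⊗ (0, 2, -3) + (1, 0) ⊗ (0, 1, -1) ⊗ (9, -9, 0), so rank(T) ≤ 2.
These bounds meet, so rank(T) = 2.
Check entry T[1,1,2] = -9: (-1)·(-3)·(-3) + (0)·(1)·(0) = -9.

2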